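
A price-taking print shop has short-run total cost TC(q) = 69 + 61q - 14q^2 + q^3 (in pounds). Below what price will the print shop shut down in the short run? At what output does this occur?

£12 per unit, at q = 7

The firm shuts down when price falls below the minimum of average variable cost. AVC = VC/q = 61 - 14q + q^2.
dAVC/dq = -14 + 2q = 0 gives q = 7. min AVC = 61 - 14·7 + 7^2 = 12.
For P < £12 the firm produces nothing.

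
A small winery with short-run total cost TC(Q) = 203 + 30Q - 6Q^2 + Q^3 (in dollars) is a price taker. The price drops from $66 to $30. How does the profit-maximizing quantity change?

AVC = 30 - 6Q + Q^2, minimized at Q = 3 where min AVC = $21. MC = 30 - 12Q + 3Q^2.
At P = $66 ≥ min AVC, set P = MC on the rising branch: Q = 6.
At P = $30 ≥ min AVC, set P = MC: Q = 4. The firm stays open but cuts output.

Output falls from 6 to 4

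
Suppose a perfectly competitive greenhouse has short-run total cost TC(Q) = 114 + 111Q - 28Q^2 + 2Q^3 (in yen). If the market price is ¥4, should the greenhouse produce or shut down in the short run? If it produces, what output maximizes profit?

Shut down

Variable cost is VC = 111Q - 28Q^2 + 2Q^3, so AVC = VC/Q = 111 - 28Q + 2Q^2 and MC = dTC/dQ = 111 - 56Q + 6Q^2.
The AVC parabola has its vertex at Q = 28/4 = 7, where AVC = 111 - 28·7 + 2·7^2 = ¥13.
Since P = ¥4 < min AVC = ¥13, price fails to cover variable cost at any output.
Best response: produce nothing and absorb the ¥114 fixed cost.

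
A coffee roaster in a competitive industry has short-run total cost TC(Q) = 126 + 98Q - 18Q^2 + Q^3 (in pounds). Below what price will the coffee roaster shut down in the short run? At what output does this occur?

£17 per unit, at Q = 9

Short-run supply begins at min AVC. From VC = 98Q - 18Q^2 + Q^3, AVC = 98 - 18Q + Q^2.
dAVC/dQ = -18 + 2Q = 0 gives Q = 9. min AVC = 98 - 18·9 + 9^2 = 17.
For P < £17 the firm produces nothing.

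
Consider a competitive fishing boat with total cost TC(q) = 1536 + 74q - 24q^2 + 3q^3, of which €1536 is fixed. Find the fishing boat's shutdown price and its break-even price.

AVC = 74 - 24q + 3q^2; minimized at q = 4, giving min AVC = €26. That is the shutdown price.
ATC = 1536/q + 74 - 24q + 3q^2. Setting dATC/dq = −1536/q^2 − 24 + 6q = 0 gives q = 8 (since 6·8^3 − 24·8^2 = 1536).
min ATC = 1536/8 + 74 − 24·8 + 3·8^2 = €266. That is the break-even price.
Between these two prices the firm operates at a loss; above €266 it earns a profit.

Shutdown price = €26; break-even price = €266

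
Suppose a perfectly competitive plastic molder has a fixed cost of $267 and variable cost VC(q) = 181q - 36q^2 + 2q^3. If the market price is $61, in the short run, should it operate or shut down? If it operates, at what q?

Produce at q = 10

From TC, MC = TC'(q) = 181 - 72q + 6q^2 and AVC = VC/q = 181 - 36q + 2q^2.
AVC is minimized where dAVC/dq = -36 + 4q = 0, at q = 9; min AVC = 181 - 36·9 + 2·9^2 = $19.
Since P = $61 ≥ min AVC = $19, price covers variable cost and the firm should produce.
Set P = MC: 61 = 181 - 72q + 6q^2 → 120 - 72q + 6q^2 = 0. The roots are q = 2 and q = 10; the profit-maximizing output is on the rising part of MC, so q* = 10.
Check: AVC at q = 10 is $21 ≤ P, so revenue covers variable cost.
Profit = P·q − TC = 61·10 − 477 = $133.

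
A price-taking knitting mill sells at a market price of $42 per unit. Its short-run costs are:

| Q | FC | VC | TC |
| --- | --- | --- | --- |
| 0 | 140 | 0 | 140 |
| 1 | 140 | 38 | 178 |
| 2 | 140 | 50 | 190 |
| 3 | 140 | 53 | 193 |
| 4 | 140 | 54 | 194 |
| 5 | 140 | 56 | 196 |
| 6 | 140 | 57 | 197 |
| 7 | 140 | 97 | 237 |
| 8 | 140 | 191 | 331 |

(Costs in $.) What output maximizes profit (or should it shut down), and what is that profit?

Tabulate TR − TC: Q=0: -140; Q=1: -136; Q=2: -106; Q=3: -67; Q=4: -26; Q=5: 14; Q=6: 55; Q=7: 57; Q=8: 5.
Profit is maximized at Q = 7. AVC there is 97/7 = $13.86 ≤ P, so producing beats shutting down (which would give -$140).

Q = 7; profit = $57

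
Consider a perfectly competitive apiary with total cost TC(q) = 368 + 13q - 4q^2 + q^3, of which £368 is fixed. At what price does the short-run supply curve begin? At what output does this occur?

£9 per unit, at q = 2

The shutdown price is the minimum of AVC. VC = 13q - 4q^2 + q^3, so AVC = 13 - 4q + q^2.
At the minimum of AVC, MC = AVC. MC = 13 - 8q + 3q^2; setting MC = AVC gives 2q^2 - 4q = 0, so q = 2. min AVC = 9.
For P < £9 the firm produces nothing.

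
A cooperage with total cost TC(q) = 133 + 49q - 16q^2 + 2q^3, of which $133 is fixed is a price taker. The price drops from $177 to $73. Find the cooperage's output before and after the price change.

Output falls from 8 to 6

AVC = 49 - 16q + 2q^2, minimized at q = 4 where min AVC = $17. MC = 49 - 32q + 6q^2.
With P = $177 above the shutdown price, P = MC gives q = 8.
At P = $73 ≥ min AVC, set P = MC: q = 6. The firm stays open but cuts output.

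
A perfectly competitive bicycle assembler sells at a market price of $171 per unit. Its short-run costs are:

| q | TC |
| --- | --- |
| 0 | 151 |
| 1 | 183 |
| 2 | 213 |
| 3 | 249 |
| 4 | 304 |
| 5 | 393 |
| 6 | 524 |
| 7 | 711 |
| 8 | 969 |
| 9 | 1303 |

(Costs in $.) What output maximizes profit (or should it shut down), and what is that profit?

q = 6; profit = $502

Tabulate TR − TC: q=0: -151; q=1: -12; q=2: 129; q=3: 264; q=4: 380; q=5: 462; q=6: 502; q=7: 486; q=8: 399; q=9: 236.
Profit is maximized at q = 6. AVC there is 373/6 = $62.17 ≤ P, so producing beats shutting down (which would give -$151).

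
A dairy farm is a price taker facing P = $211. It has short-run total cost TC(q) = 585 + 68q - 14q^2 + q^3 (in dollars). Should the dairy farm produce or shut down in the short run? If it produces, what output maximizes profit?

Variable cost is VC = 68q - 14q^2 + q^3, so AVC = VC/q = 68 - 14q + q^2 and MC = dTC/dq = 68 - 28q + 3q^2.
AVC is minimized where dAVC/dq = -14 + 2q = 0, at q = 7; min AVC = 68 - 14·7 + 7^2 = $19.
Because $211 ≥ $19, revenue can cover variable cost; the firm operates.
P = MC gives -143 - 28q + 3q^2 = 0, with roots -11/3 and 13. Take the larger (rising MC): q* = 13.
Check: AVC at q = 13 is $55 ≤ P, so revenue covers variable cost.
Profit = P·q − TC = 211·13 − 1300 = $1443.

Produce at q = 13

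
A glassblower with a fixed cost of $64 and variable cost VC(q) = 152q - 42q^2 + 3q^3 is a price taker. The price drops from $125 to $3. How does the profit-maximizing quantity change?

Output falls from 9 to 0 (the firm shuts down)

AVC = 152 - 42q + 3q^2, minimized at q = 7 where min AVC = $5. MC = 152 - 84q + 9q^2.
At P = $125 ≥ min AVC, set P = MC on the rising branch: q = 9.
At P = $3 < min AVC = $5, price no longer covers variable cost at any output, so the firm shuts down: q = 0.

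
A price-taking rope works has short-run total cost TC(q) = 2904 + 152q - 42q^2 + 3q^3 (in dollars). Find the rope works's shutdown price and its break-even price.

Shutdown price = min AVC. AVC = 152 - 42q + 3q^2, with vertex at q = 7 and minimum $5.
ATC = 2904/q + 152 - 42q + 3q^2. Setting dATC/dq = −2904/q^2 − 42 + 6q = 0 gives q = 11 (since 6·11^3 − 42·11^2 = 2904).
min ATC = 2904/11 + 152 − 42·11 + 3·11^2 = $317. That is the break-even price.
For $5 ≤ P < $317 the firm produces at a loss; below $5 it shuts down.

Shutdown price = $5; break-even price = $317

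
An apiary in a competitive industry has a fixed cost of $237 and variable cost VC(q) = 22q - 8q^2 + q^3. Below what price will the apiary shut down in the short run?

The shutdown price is the minimum of AVC. VC = 22q - 8q^2 + q^3, so AVC = 22 - 8q + q^2.
At the minimum of AVC, MC = AVC. MC = 22 - 16q + 3q^2; setting MC = AVC gives 2q^2 - 8q = 0, so q = 4. min AVC = 6.
So the shutdown price is $6.

$6 per unit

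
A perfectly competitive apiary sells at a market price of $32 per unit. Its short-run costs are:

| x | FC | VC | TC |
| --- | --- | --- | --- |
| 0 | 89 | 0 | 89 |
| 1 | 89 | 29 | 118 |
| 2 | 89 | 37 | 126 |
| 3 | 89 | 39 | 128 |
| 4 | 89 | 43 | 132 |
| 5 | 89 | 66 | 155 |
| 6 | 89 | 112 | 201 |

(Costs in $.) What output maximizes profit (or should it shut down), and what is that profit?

x = 5; profit = $5

Profit at each row (π = 32x − TC): x=0: -89; x=1: -86; x=2: -62; x=3: -32; x=4: -4; x=5: 5; x=6: -9.
Profit is maximized at x = 5. AVC there is 66/5 = $13.20 ≤ P, so producing beats shutting down (which would give -$89).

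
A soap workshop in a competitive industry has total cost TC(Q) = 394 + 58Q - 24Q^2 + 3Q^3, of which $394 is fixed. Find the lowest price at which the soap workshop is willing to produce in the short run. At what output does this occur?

$10 per unit, at Q = 4

Short-run supply begins at min AVC. From VC = 58Q - 24Q^2 + 3Q^3, AVC = 58 - 24Q + 3Q^2.
dAVC/dQ = -24 + 6Q = 0 gives Q = 4. min AVC = 58 - 24·4 + 3·4^2 = 10.
For P < $10 the firm produces nothing.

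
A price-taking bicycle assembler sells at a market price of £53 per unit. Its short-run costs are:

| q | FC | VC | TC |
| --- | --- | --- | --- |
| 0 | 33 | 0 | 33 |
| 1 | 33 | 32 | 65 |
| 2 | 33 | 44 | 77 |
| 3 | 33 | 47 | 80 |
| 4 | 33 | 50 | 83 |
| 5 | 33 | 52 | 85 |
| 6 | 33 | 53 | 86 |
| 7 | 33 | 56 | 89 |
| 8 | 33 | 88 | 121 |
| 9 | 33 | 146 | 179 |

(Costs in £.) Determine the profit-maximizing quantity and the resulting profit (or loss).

q = 8; profit = £303

Profit at each row (π = 53q − TC): q=0: -33; q=1: -12; q=2: 29; q=3: 79; q=4: 129; q=5: 180; q=6: 232; q=7: 282; q=8: 303; q=9: 298.
Profit is maximized at q = 8. AVC there is 88/8 = £11 ≤ P, so producing beats shutting down (which would give -£33).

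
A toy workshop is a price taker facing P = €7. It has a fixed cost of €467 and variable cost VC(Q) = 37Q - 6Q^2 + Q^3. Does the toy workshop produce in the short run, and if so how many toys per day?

Variable cost is VC = 37Q - 6Q^2 + Q^3, so AVC = VC/Q = 37 - 6Q + Q^2 and MC = dTC/dQ = 37 - 12Q + 3Q^2.
The AVC parabola has its vertex at Q = 6/2 = 3, where AVC = 37 - 6·3 + 3^2 = €28.
P = €7 lies below min AVC = €28; no output level covers variable cost.
Shutting down limits the loss to fixed cost, €467.

Shut down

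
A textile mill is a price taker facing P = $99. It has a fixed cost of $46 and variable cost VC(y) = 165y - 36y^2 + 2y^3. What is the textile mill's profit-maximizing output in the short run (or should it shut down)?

Strip out fixed cost: VC = 165y - 36y^2 + 2y^3. Then AVC = 165 - 36y + 2y^2 and MC = 165 - 72y + 6y^2.
The AVC parabola has its vertex at y = 36/4 = 9, where AVC = 165 - 36·9 + 2·9^2 = $3.
Because $99 ≥ $3, revenue can cover variable cost; the firm operates.
Solving P = MC: 66 - 72y + 6y^2 = 0 ⇒ y = 1 or 11. On the upward-sloping branch, y* = 11.
Check: AVC at y = 11 is $11 ≤ P, so revenue covers variable cost.
Profit = P·y − TC = 99·11 − 167 = $922.

Produce at y = 11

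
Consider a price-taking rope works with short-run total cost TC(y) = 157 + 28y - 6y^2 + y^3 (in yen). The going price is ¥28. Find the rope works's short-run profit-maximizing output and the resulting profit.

Profit = -¥125 at y = 4

AVC = 28 - 6y + y^2 has its minimum ¥19 at y = 3; price ¥28 clears that bar, so the firm operates.
With MC = 28 - 12y + 3y^2, P = MC on the upward-sloping part at y* = 4.
TR = 28·4 = 112. TC = 157 + 80 = 237. Profit = 112 − 237 = -¥125.
That loss of ¥125 beats the ¥157 the firm would lose by shutting down; producing recovers ¥32 of fixed cost.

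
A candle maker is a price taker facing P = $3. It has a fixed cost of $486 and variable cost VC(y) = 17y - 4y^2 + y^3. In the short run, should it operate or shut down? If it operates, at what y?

From TC, MC = TC'(y) = 17 - 8y + 3y^2 and AVC = VC/y = 17 - 4y + y^2.
AVC hits its minimum where MC = AVC, at y = 2, giving min AVC = 17 - 4·2 + 2^2 = $13.
Since P = $3 < min AVC = $13, price fails to cover variable cost at any output.
Shutting down limits the loss to fixed cost, $486.

Shut down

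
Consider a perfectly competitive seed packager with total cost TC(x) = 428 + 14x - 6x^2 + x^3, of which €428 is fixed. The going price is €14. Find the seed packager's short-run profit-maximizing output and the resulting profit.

Profit = -€396 at x = 4

AVC = 14 - 6x + x^2; min AVC = €5 at x = 3. Since P = €14 ≥ min AVC, the firm produces.
With MC = 14 - 12x + 3x^2, P = MC on the upward-sloping part at x* = 4.
TR = 14·4 = 56. TC = 428 + 24 = 452. Profit = 56 − 452 = -€396.
Shutting down would mean losing the fixed cost of €428, so operating at a loss of €396 is better by €32.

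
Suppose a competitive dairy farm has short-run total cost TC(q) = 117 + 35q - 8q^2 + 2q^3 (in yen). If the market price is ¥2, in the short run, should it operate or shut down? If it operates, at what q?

Strip out fixed cost: VC = 35q - 8q^2 + 2q^3. Then AVC = 35 - 8q + 2q^2 and MC = 35 - 16q + 6q^2.
AVC hits its minimum where MC = AVC, at q = 2, giving min AVC = 35 - 8·2 + 2·2^2 = ¥27.
With P < min AVC (¥2 < ¥27), every unit sold adds to the loss.
Best response: produce nothing and absorb the ¥117 fixed cost.

Shut down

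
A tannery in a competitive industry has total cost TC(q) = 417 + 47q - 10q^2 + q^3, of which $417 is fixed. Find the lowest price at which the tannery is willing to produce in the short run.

$22 per unit

Short-run supply begins at min AVC. From VC = 47q - 10q^2 + q^3, AVC = 47 - 10q + q^2.
dAVC/dq = -10 + 2q = 0 gives q = 5. min AVC = 47 - 10·5 + 5^2 = 22.
The firm shuts down for any P below $22.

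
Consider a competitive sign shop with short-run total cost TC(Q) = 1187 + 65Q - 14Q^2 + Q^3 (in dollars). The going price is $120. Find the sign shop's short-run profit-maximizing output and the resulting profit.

AVC = 65 - 14Q + Q^2; min AVC = $16 at Q = 7. Since P = $120 ≥ min AVC, the firm produces.
MC = 65 - 28Q + 3Q^2. Setting P = MC and taking the root on the rising branch gives Q* = 11.
TR = 120·11 = 1320. TC = 1187 + 352 = 1539. Profit = 1320 − 1539 = -$219.
By producing, the firm covers all variable cost plus $968 of fixed cost; shutting down would lose the full $1187.

Profit = -$219 at Q = 11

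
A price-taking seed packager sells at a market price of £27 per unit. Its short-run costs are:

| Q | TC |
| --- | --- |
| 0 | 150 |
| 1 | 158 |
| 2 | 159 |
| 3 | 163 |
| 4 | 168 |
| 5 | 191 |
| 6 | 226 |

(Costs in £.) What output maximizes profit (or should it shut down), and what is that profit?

Q = 5; profit = -£56

Tabulate TR − TC: Q=0: -150; Q=1: -131; Q=2: -105; Q=3: -82; Q=4: -60; Q=5: -56; Q=6: -64.
Profit is maximized at Q = 5. AVC there is 41/5 = £8.20 ≤ P, so producing beats shutting down (which would give -£150).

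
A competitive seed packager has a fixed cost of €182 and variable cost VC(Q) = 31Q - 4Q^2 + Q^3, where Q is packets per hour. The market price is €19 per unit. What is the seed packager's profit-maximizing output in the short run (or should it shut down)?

Shut down

Variable cost is VC = 31Q - 4Q^2 + Q^3, so AVC = VC/Q = 31 - 4Q + Q^2 and MC = dTC/dQ = 31 - 8Q + 3Q^2.
The AVC parabola has its vertex at Q = 4/2 = 2, where AVC = 31 - 4·2 + 2^2 = €27.
With P < min AVC (€19 < €27), every unit sold adds to the loss.
The firm minimizes its loss by shutting down and losing only its fixed cost of €182.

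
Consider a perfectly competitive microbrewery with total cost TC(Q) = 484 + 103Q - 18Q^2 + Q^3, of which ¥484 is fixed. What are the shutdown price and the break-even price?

Shutdown price = ¥22; break-even price = ¥70

Shutdown price = min AVC. AVC = 103 - 18Q + Q^2, with vertex at Q = 9 and minimum ¥22.
ATC = 484/Q + 103 - 18Q + Q^2. Setting dATC/dQ = −484/Q^2 − 18 + 2Q = 0 gives Q = 11 (since 2·11^3 − 18·11^2 = 484).
min ATC = 484/11 + 103 − 18·11 + 11^2 = ¥70. That is the break-even price.
Between these two prices the firm operates at a loss; above ¥70 it earns a profit.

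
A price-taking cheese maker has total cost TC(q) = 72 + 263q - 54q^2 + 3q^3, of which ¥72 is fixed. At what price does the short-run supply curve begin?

Short-run supply begins at min AVC. From VC = 263q - 54q^2 + 3q^3, AVC = 263 - 54q + 3q^2.
dAVC/dq = -54 + 6q = 0 gives q = 9. min AVC = 263 - 54·9 + 3·9^2 = 20.
So the shutdown price is ¥20.

¥20 per unit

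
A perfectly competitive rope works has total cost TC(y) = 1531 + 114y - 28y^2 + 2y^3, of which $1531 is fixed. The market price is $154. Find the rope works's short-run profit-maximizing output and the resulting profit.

Profit = -$331 at y = 10

AVC = 114 - 28y + 2y^2 has its minimum $16 at y = 7; price $154 clears that bar, so the firm operates.
With MC = 114 - 56y + 6y^2, P = MC on the upward-sloping part at y* = 10.
TR = 154·10 = 1540. TC = 1531 + 340 = 1871. Profit = 1540 − 1871 = -$331.
That loss of $331 beats the $1531 the firm would lose by shutting down; producing recovers $1200 of fixed cost.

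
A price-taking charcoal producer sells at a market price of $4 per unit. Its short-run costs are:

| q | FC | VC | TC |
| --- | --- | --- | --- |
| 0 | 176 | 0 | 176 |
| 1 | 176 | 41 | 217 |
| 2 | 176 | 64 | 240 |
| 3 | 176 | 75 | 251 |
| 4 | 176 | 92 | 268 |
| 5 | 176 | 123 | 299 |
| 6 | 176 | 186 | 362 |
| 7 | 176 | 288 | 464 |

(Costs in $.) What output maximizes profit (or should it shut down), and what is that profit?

Compute π = P·q − TC at each output: q=0: -176; q=1: -213; q=2: -232; q=3: -239; q=4: -252; q=5: -279; q=6: -338; q=7: -436.
Profit is highest at q = 0. Equivalently, the lowest AVC in the table is 92/4 ≈ $23 at q = 4, and P = $4 falls below it — price never covers variable cost, so the firm shuts down and loses only its fixed cost.

q = 0 (shut down); profit = -$176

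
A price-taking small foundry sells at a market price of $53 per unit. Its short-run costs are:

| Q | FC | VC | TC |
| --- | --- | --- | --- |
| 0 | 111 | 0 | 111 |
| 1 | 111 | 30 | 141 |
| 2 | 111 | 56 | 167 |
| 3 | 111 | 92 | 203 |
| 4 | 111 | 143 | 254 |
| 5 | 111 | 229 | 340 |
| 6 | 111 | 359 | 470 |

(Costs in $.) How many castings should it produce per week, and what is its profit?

Compute π = P·Q − TC at each output: Q=0: -111; Q=1: -88; Q=2: -61; Q=3: -44; Q=4: -42; Q=5: -75; Q=6: -152.
Profit is maximized at Q = 4. AVC there is 143/4 = $35.75 ≤ P, so producing beats shutting down (which would give -$111).

Q = 4; profit = -$42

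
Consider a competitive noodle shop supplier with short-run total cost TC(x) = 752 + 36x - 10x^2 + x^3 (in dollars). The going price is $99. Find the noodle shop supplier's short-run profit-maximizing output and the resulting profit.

Profit = -$104 at x = 9

AVC = 36 - 10x + x^2 has its minimum $11 at x = 5; price $99 clears that bar, so the firm operates.
MC = 36 - 20x + 3x^2. Setting P = MC and taking the root on the rising branch gives x* = 9.
TR = 99·9 = 891. TC = 752 + 243 = 995. Profit = 891 − 995 = -$104.
That loss of $104 beats the $752 the firm would lose by shutting down; producing recovers $648 of fixed cost.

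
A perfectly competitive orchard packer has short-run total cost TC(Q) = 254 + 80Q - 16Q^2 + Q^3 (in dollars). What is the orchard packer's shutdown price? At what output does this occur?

$16 per unit, at Q = 8

The shutdown price is the minimum of AVC. VC = 80Q - 16Q^2 + Q^3, so AVC = 80 - 16Q + Q^2.
At the minimum of AVC, MC = AVC. MC = 80 - 32Q + 3Q^2; setting MC = AVC gives 2Q^2 - 16Q = 0, so Q = 8. min AVC = 16.
So the shutdown price is $16.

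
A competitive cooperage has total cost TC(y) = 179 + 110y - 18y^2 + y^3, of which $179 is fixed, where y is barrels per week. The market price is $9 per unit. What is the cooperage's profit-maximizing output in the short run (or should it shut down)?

Shut down

Variable cost is VC = 110y - 18y^2 + y^3, so AVC = VC/y = 110 - 18y + y^2 and MC = dTC/dy = 110 - 36y + 3y^2.
AVC hits its minimum where MC = AVC, at y = 9, giving min AVC = 110 - 18·9 + 9^2 = $29.
With P < min AVC ($9 < $29), every unit sold adds to the loss.
Best response: produce nothing and absorb the $179 fixed cost.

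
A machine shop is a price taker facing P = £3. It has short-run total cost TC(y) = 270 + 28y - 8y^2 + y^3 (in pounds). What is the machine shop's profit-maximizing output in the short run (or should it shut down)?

Shut down

Strip out fixed cost: VC = 28y - 8y^2 + y^3. Then AVC = 28 - 8y + y^2 and MC = 28 - 16y + 3y^2.
AVC hits its minimum where MC = AVC, at y = 4, giving min AVC = 28 - 8·4 + 4^2 = £12.
With P < min AVC (£3 < £12), every unit sold adds to the loss.
Best response: produce nothing and absorb the £270 fixed cost.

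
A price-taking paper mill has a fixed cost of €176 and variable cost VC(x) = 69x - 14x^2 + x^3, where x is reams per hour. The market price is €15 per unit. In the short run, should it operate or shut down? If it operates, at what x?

Shut down

Strip out fixed cost: VC = 69x - 14x^2 + x^3. Then AVC = 69 - 14x + x^2 and MC = 69 - 28x + 3x^2.
The AVC parabola has its vertex at x = 14/2 = 7, where AVC = 69 - 14·7 + 7^2 = €20.
With P < min AVC (€15 < €20), every unit sold adds to the loss.
Best response: produce nothing and absorb the €176 fixed cost.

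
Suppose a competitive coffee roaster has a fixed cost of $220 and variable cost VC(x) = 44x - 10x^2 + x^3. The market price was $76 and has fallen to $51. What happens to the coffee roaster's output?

MC = 44 - 20x + 3x^2; the shutdown threshold is min AVC = $19 (at x = 5).
At P = $76 ≥ min AVC, set P = MC on the rising branch: x = 8.
At P = $51 ≥ min AVC, set P = MC: x = 7. The firm stays open but cuts output.

Output falls from 8 to 7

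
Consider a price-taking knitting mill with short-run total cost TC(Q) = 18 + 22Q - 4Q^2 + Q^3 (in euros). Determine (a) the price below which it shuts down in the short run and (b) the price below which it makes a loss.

AVC = 22 - 4Q + Q^2; minimized at Q = 2, giving min AVC = €18. That is the shutdown price.
ATC = 18/Q + 22 - 4Q + Q^2. Setting dATC/dQ = −18/Q^2 − 4 + 2Q = 0 gives Q = 3 (since 2·3^3 − 4·3^2 = 18).
min ATC = 18/3 + 22 − 4·3 + 3^2 = €25. That is the break-even price.
For €18 ≤ P < €25 the firm produces at a loss; below €18 it shuts down.

Shutdown price = €18; break-even price = €25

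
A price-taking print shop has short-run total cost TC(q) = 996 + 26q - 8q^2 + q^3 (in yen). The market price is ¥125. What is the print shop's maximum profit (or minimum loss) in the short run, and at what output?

Profit = -¥186 at q = 9

AVC = 26 - 8q + q^2; min AVC = ¥10 at q = 4. Since P = ¥125 ≥ min AVC, the firm produces.
With MC = 26 - 16q + 3q^2, P = MC on the upward-sloping part at q* = 9.
TR = 125·9 = 1125. TC = 996 + 315 = 1311. Profit = 1125 − 1311 = -¥186.
By producing, the firm covers all variable cost plus ¥810 of fixed cost; shutting down would lose the full ¥996.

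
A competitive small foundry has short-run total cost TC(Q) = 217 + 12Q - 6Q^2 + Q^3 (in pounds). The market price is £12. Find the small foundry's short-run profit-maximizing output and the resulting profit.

AVC = 12 - 6Q + Q^2 has its minimum £3 at Q = 3; price £12 clears that bar, so the firm operates.
With MC = 12 - 12Q + 3Q^2, P = MC on the upward-sloping part at Q* = 4.
TR = 12·4 = 48. TC = 217 + 16 = 233. Profit = 48 − 233 = -£185.
By producing, the firm covers all variable cost plus £32 of fixed cost; shutting down would lose the full £217.

Profit = -£185 at Q = 4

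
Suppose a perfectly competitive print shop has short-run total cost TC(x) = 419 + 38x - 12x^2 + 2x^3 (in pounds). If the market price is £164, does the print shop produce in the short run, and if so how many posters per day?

Produce at x = 7

Variable cost is VC = 38x - 12x^2 + 2x^3, so AVC = VC/x = 38 - 12x + 2x^2 and MC = dTC/dx = 38 - 24x + 6x^2.
AVC hits its minimum where MC = AVC, at x = 3, giving min AVC = 38 - 12·3 + 2·3^2 = £20.
Since P = £164 ≥ min AVC = £20, price covers variable cost and the firm should produce.
Set P = MC: 164 = 38 - 24x + 6x^2 → -126 - 24x + 6x^2 = 0. The roots are x = -3 and x = 7; the profit-maximizing output is on the rising part of MC, so x* = 7.
Check: AVC at x = 7 is £52 ≤ P, so revenue covers variable cost.
Profit = P·x − TC = 164·7 − 783 = £365.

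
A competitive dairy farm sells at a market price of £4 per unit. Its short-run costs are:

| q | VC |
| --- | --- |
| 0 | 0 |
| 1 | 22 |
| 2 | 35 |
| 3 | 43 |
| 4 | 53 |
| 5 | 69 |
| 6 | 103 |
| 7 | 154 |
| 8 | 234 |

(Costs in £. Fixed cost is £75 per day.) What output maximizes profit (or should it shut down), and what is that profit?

Tabulate TR − TC: q=0: -75; q=1: -93; q=2: -102; q=3: -106; q=4: -112; q=5: -124; q=6: -154; q=7: -201; q=8: -277.
Profit is highest at q = 0. Equivalently, the lowest AVC in the table is 53/4 ≈ £13.25 at q = 4, and P = £4 falls below it — price never covers variable cost, so the firm shuts down and loses only its fixed cost.

q = 0 (shut down); profit = -£75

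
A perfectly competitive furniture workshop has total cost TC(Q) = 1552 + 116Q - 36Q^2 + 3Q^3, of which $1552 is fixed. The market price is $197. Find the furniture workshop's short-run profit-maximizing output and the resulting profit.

AVC = 116 - 36Q + 3Q^2; min AVC = $8 at Q = 6. Since P = $197 ≥ min AVC, the firm produces.
MC = 116 - 72Q + 9Q^2. Setting P = MC and taking the root on the rising branch gives Q* = 9.
TR = 197·9 = 1773. TC = 1552 + 315 = 1867. Profit = 1773 − 1867 = -$94.
By producing, the firm covers all variable cost plus $1458 of fixed cost; shutting down would lose the full $1552.

Profit = -$94 at Q = 9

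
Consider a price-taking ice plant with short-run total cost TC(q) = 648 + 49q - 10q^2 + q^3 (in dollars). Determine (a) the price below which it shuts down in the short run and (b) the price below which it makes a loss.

Shutdown price = $24; break-even price = $112

AVC = 49 - 10q + q^2; minimized at q = 5, giving min AVC = $24. That is the shutdown price.
ATC = 648/q + 49 - 10q + q^2. Setting dATC/dq = −648/q^2 − 10 + 2q = 0 gives q = 9 (since 2·9^3 − 10·9^2 = 648).
min ATC = 648/9 + 49 − 10·9 + 9^2 = $112. That is the break-even price.
For $24 ≤ P < $112 the firm produces at a loss; below $24 it shuts down.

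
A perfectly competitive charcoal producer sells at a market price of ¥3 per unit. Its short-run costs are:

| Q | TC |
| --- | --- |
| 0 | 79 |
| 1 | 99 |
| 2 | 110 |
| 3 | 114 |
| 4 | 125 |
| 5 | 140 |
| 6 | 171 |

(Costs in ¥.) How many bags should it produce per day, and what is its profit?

Q = 0 (shut down); profit = -¥79

Profit at each row (π = 3Q − TC): Q=0: -79; Q=1: -96; Q=2: -104; Q=3: -105; Q=4: -113; Q=5: -125; Q=6: -153.
Profit is highest at Q = 0. Equivalently, the lowest AVC in the table is 46/4 ≈ ¥11.50 at Q = 4, and P = ¥3 falls below it — price never covers variable cost, so the firm shuts down and loses only its fixed cost.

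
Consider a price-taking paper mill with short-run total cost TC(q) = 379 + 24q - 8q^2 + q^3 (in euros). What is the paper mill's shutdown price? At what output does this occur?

Short-run supply begins at min AVC. From VC = 24q - 8q^2 + q^3, AVC = 24 - 8q + q^2.
At the minimum of AVC, MC = AVC. MC = 24 - 16q + 3q^2; setting MC = AVC gives 2q^2 - 8q = 0, so q = 4. min AVC = 8.
So the shutdown price is €8.

€8 per unit, at q = 4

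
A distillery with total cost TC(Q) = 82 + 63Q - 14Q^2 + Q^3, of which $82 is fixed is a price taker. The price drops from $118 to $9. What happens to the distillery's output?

MC = 63 - 28Q + 3Q^2; the shutdown threshold is min AVC = $14 (at Q = 7).
At P = $118 ≥ min AVC, set P = MC on the rising branch: Q = 11.
At P = $9 < min AVC = $14, price no longer covers variable cost at any output, so the firm shuts down: Q = 0.

Output falls from 11 to 0 (the firm shuts down)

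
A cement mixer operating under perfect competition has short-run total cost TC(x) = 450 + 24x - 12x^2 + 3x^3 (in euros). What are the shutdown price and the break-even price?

Shutdown price = min AVC. AVC = 24 - 12x + 3x^2, with vertex at x = 2 and minimum €12.
ATC = 450/x + 24 - 12x + 3x^2. Setting dATC/dx = −450/x^2 − 12 + 6x = 0 gives x = 5 (since 6·5^3 − 12·5^2 = 450).
min ATC = 450/5 + 24 − 12·5 + 3·5^2 = €129. That is the break-even price.
For €12 ≤ P < €129 the firm produces at a loss; below €12 it shuts down.

Shutdown price = €12; break-even price = €129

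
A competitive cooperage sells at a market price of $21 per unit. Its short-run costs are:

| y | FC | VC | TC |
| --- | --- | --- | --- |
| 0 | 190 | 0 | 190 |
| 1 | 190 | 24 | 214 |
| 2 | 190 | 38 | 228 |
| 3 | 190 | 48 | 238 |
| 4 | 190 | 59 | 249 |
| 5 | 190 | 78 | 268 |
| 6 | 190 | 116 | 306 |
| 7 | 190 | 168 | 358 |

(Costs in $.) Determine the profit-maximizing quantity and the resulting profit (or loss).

y = 5; profit = -$163

Profit at each row (π = 21y − TC): y=0: -190; y=1: -193; y=2: -186; y=3: -175; y=4: -165; y=5: -163; y=6: -180; y=7: -211.
Profit is maximized at y = 5. AVC there is 78/5 = $15.60 ≤ P, so producing beats shutting down (which would give -$190).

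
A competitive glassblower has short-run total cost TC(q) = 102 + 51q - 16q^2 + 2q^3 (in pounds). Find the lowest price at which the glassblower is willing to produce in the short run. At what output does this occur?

£19 per unit, at q = 4

The shutdown price is the minimum of AVC. VC = 51q - 16q^2 + 2q^3, so AVC = 51 - 16q + 2q^2.
dAVC/dq = -16 + 4q = 0 gives q = 4. min AVC = 51 - 16·4 + 2·4^2 = 19.
So the shutdown price is £19.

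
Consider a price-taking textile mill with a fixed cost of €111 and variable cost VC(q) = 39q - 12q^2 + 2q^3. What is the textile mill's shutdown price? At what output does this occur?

€21 per unit, at q = 3

The shutdown price is the minimum of AVC. VC = 39q - 12q^2 + 2q^3, so AVC = 39 - 12q + 2q^2.
At the minimum of AVC, MC = AVC. MC = 39 - 24q + 6q^2; setting MC = AVC gives 4q^2 - 12q = 0, so q = 3. min AVC = 21.
The firm shuts down for any P below €21.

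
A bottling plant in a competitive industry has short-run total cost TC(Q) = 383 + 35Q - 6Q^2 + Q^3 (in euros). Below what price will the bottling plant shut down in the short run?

€26 per unit

The shutdown price is the minimum of AVC. VC = 35Q - 6Q^2 + Q^3, so AVC = 35 - 6Q + Q^2.
dAVC/dQ = -6 + 2Q = 0 gives Q = 3. min AVC = 35 - 6·3 + 3^2 = 26.
So the shutdown price is €26.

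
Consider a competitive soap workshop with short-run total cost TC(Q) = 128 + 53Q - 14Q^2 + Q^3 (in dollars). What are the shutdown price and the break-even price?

Shutdown price = $4; break-even price = $21

AVC = 53 - 14Q + Q^2; minimized at Q = 7, giving min AVC = $4. That is the shutdown price.
ATC = 128/Q + 53 - 14Q + Q^2. Setting dATC/dQ = −128/Q^2 − 14 + 2Q = 0 gives Q = 8 (since 2·8^3 − 14·8^2 = 128).
min ATC = 128/8 + 53 − 14·8 + 8^2 = $21. That is the break-even price.
Between these two prices the firm operates at a loss; above $21 it earns a profit.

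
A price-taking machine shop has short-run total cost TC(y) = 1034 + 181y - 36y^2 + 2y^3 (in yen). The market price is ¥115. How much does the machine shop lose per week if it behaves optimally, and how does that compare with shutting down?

AVC = 181 - 36y + 2y^2; min AVC = ¥19 at y = 9. Since P = ¥115 ≥ min AVC, the firm produces.
MC = 181 - 72y + 6y^2. Setting P = MC and taking the root on the rising branch gives y* = 11.
TR = 115·11 = 1265. TC = 1034 + 297 = 1331. Profit = 1265 − 1331 = -¥66.
That loss of ¥66 beats the ¥1034 the firm would lose by shutting down; producing recovers ¥968 of fixed cost.

Profit = -¥66 at y = 11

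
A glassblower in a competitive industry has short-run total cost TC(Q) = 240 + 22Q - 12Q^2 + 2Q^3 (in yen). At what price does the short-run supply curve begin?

The shutdown price is the minimum of AVC. VC = 22Q - 12Q^2 + 2Q^3, so AVC = 22 - 12Q + 2Q^2.
At the minimum of AVC, MC = AVC. MC = 22 - 24Q + 6Q^2; setting MC = AVC gives 4Q^2 - 12Q = 0, so Q = 3. min AVC = 4.
The firm shuts down for any P below ¥4.

¥4 per unit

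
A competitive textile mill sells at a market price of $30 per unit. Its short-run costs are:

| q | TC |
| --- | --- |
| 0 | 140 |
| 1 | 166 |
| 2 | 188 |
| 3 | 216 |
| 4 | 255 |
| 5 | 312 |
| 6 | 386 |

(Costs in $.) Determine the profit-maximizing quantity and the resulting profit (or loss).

q = 3; profit = -$126

Compute π = P·q − TC at each output: q=0: -140; q=1: -136; q=2: -128; q=3: -126; q=4: -135; q=5: -162; q=6: -206.
Profit is maximized at q = 3. AVC there is 76/3 = $25.33 ≤ P, so producing beats shutting down (which would give -$140).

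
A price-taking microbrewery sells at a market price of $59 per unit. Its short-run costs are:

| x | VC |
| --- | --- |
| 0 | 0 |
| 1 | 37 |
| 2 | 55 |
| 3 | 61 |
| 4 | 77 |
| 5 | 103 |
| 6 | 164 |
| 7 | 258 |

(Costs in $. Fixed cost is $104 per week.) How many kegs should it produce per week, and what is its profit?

x = 5; profit = $88

Compute π = P·x − TC at each output: x=0: -104; x=1: -82; x=2: -41; x=3: 12; x=4: 55; x=5: 88; x=6: 86; x=7: 51.
Profit is maximized at x = 5. AVC there is 103/5 = $20.60 ≤ P, so producing beats shutting down (which would give -$104).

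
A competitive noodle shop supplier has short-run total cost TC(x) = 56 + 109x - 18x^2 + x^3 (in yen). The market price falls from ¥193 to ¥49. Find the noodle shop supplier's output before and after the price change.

AVC = 109 - 18x + x^2, minimized at x = 9 where min AVC = ¥28. MC = 109 - 36x + 3x^2.
At P = ¥193 ≥ min AVC, set P = MC on the rising branch: x = 14.
At P = ¥49 ≥ min AVC, set P = MC: x = 10. The firm stays open but cuts output.

Output falls from 14 to 10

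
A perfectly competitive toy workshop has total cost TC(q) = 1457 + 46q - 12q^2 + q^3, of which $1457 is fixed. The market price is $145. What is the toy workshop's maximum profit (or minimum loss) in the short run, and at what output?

AVC = 46 - 12q + q^2; min AVC = $10 at q = 6. Since P = $145 ≥ min AVC, the firm produces.
MC = 46 - 24q + 3q^2. Setting P = MC and taking the root on the rising branch gives q* = 11.
TR = 145·11 = 1595. TC = 1457 + 385 = 1842. Profit = 1595 − 1842 = -$247.
By producing, the firm covers all variable cost plus $1210 of fixed cost; shutting down would lose the full $1457.

Profit = -$247 at q = 11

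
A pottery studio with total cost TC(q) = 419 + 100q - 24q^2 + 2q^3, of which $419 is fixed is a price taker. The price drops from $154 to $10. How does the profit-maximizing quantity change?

MC = 100 - 48q + 6q^2; the shutdown threshold is min AVC = $28 (at q = 6).
At P = $154 ≥ min AVC, set P = MC on the rising branch: q = 9.
At P = $10 < min AVC = $28, price no longer covers variable cost at any output, so the firm shuts down: q = 0.

Output falls from 9 to 0 (the firm shuts down)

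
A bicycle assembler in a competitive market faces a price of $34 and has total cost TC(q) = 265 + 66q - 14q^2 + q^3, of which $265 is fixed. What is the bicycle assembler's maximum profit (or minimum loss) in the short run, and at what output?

Profit = -$137 at q = 8

AVC = 66 - 14q + q^2; min AVC = $17 at q = 7. Since P = $34 ≥ min AVC, the firm produces.
With MC = 66 - 28q + 3q^2, P = MC on the upward-sloping part at q* = 8.
TR = 34·8 = 272. TC = 265 + 144 = 409. Profit = 272 − 409 = -$137.
That loss of $137 beats the $265 the firm would lose by shutting down; producing recovers $128 of fixed cost.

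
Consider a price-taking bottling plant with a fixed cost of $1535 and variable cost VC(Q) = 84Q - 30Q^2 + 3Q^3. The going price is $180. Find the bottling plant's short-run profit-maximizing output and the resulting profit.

Profit = -$383 at Q = 8

AVC = 84 - 30Q + 3Q^2 has its minimum $9 at Q = 5; price $180 clears that bar, so the firm operates.
MC = 84 - 60Q + 9Q^2. Setting P = MC and taking the root on the rising branch gives Q* = 8.
TR = 180·8 = 1440. TC = 1535 + 288 = 1823. Profit = 1440 − 1823 = -$383.
By producing, the firm covers all variable cost plus $1152 of fixed cost; shutting down would lose the full $1535.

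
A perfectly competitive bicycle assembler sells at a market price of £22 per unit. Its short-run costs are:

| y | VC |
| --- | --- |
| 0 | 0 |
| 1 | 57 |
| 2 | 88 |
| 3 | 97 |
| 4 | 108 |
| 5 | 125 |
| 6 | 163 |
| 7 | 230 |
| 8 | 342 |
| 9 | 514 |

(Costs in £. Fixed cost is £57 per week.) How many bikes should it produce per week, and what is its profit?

Profit at each row (π = 22y − TC): y=0: -57; y=1: -92; y=2: -101; y=3: -88; y=4: -77; y=5: -72; y=6: -88; y=7: -133; y=8: -223; y=9: -373.
Profit is highest at y = 0. Equivalently, the lowest AVC in the table is 125/5 ≈ £25 at y = 5, and P = £22 falls below it — price never covers variable cost, so the firm shuts down and loses only its fixed cost.

y = 0 (shut down); profit = -£57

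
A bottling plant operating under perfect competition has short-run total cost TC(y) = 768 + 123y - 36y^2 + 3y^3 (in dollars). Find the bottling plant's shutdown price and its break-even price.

AVC = 123 - 36y + 3y^2; minimized at y = 6, giving min AVC = $15. That is the shutdown price.
ATC = 768/y + 123 - 36y + 3y^2. Setting dATC/dy = −768/y^2 − 36 + 6y = 0 gives y = 8 (since 6·8^3 − 36·8^2 = 768).
min ATC = 768/8 + 123 − 36·8 + 3·8^2 = $123. That is the break-even price.
Between these two prices the firm operates at a loss; above $123 it earns a profit.

Shutdown price = $15; break-even price = $123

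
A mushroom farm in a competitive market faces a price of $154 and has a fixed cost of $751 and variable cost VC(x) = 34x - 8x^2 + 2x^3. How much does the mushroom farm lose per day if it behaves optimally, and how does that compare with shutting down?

Profit = -$175 at x = 6

AVC = 34 - 8x + 2x^2 has its minimum $26 at x = 2; price $154 clears that bar, so the firm operates.
MC = 34 - 16x + 6x^2. Setting P = MC and taking the root on the rising branch gives x* = 6.
TR = 154·6 = 924. TC = 751 + 348 = 1099. Profit = 924 − 1099 = -$175.
Shutting down would mean losing the fixed cost of $751, so operating at a loss of $175 is better by $576.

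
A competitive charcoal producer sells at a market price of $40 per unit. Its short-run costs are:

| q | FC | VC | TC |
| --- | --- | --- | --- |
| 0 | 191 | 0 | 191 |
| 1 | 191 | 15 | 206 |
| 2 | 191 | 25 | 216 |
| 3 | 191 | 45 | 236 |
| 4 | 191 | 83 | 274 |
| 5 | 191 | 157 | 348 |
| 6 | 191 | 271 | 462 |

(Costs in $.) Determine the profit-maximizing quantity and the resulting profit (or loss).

Tabulate TR − TC: q=0: -191; q=1: -166; q=2: -136; q=3: -116; q=4: -114; q=5: -148; q=6: -222.
Profit is maximized at q = 4. AVC there is 83/4 = $20.75 ≤ P, so producing beats shutting down (which would give -$191).

q = 4; profit = -$114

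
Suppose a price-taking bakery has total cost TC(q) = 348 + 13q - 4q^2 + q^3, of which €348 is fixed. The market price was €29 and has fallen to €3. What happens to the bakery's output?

Output falls from 4 to 0 (the firm shuts down)

MC = 13 - 8q + 3q^2; the shutdown threshold is min AVC = €9 (at q = 2).
At P = €29 ≥ min AVC, set P = MC on the rising branch: q = 4.
At P = €3 < min AVC = €9, price no longer covers variable cost at any output, so the firm shuts down: q = 0.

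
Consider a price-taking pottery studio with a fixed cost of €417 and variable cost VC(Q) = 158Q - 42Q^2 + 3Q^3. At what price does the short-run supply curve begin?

Short-run supply begins at min AVC. From VC = 158Q - 42Q^2 + 3Q^3, AVC = 158 - 42Q + 3Q^2.
dAVC/dQ = -42 + 6Q = 0 gives Q = 7. min AVC = 158 - 42·7 + 3·7^2 = 11.
For P < €11 the firm produces nothing.

€11 per unit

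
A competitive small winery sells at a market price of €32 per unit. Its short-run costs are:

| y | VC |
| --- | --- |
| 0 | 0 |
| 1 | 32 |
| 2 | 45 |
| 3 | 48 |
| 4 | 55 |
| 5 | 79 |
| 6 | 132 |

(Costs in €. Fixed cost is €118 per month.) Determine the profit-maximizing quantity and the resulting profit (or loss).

y = 5; profit = -€37

Tabulate TR − TC: y=0: -118; y=1: -118; y=2: -99; y=3: -70; y=4: -45; y=5: -37; y=6: -58.
Profit is maximized at y = 5. AVC there is 79/5 = €15.80 ≤ P, so producing beats shutting down (which would give -€118).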